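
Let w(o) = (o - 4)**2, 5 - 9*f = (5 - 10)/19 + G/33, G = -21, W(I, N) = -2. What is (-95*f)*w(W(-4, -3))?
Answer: -24660/11 ≈ -2241.8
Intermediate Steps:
f = 137/209 (f = 5/9 - ((5 - 10)/19 - 21/33)/9 = 5/9 - (-5*1/19 - 21*1/33)/9 = 5/9 - (-5/19 - 7/11)/9 = 5/9 - 1/9*(-188/209) = 5/9 + 188/1881 = 137/209 ≈ 0.65550)
w(o) = (-4 + o)**2
(-95*f)*w(W(-4, -3)) = (-95*137/209)*(-4 - 2)**2 = -685/11*(-6)**2 = -685/11*36 = -24660/11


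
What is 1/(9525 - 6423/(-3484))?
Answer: 3484/33191523 ≈ 0.00010497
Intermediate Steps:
1/(9525 - 6423/(-3484)) = 1/(9525 - 6423*(-1/3484)) = 1/(9525 + 6423/3484) = 1/(33191523/3484) = 3484/33191523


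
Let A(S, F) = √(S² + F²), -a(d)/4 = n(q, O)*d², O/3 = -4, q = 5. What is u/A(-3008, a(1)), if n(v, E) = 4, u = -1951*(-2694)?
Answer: 2627997*√35345/282760 ≈ 1747.3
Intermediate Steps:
u = 5255994
O = -12 (O = 3*(-4) = -12)
a(d) = -16*d²
A(S, F) = √(F² + S²)
u/A(-3008, a(1)) = 5255994/(√((-16*1²)² + (-3008)²)) = 5255994/(√((-16*1)² + 9048064)) = 5255994/(√((-16)² + 9048064)) = 5255994/(√(256 + 9048064)) = 5255994/(√9048320) = 5255994/((16*√35345)) = 5255994*(√35345/565520) = 2627997*√35345/282760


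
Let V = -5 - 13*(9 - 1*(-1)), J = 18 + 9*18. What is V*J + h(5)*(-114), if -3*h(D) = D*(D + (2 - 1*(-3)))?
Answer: -22400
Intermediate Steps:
J = 180 (J = 18 + 162 = 180)
V = -135 (V = -5 - 13*(9 + 1) = -5 - 13*10 = -5 - 130 = -135)
h(D) = -D*(5 + D)/3 (h(D) = -D*(D + (2 - 1*(-3)))/3 = -D*(D + (2 + 3))/3 = -D*(D + 5)/3 = -D*(5 + D)/3)
V*J + h(5)*(-114) = -135*180 - ⅓*5*(5 + 5)*(-114) = -24300 - ⅓*5*10*(-114) = -24300 - 50/3*(-114) = -24300 + 1900 = -22400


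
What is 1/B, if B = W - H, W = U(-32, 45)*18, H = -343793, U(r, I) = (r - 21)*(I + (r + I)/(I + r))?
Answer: 1/299909 ≈ 3.3343e-6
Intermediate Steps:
U(r, I) = (1 + I)*(-21 + r) (U(r, I) = (-21 + r)*(I + (I + r)/(I + r)) = (-21 + r)*(I + 1) = (-21 + r)*(1 + I) = (1 + I)*(-21 + r))
W = -43884 (W = (-21 - 32 - 21*45 + 45*(-32))*18 = (-21 - 32 - 945 - 1440)*18 = -2438*18 = -43884)
B = 299909 (B = -43884 - 1*(-343793) = -43884 + 343793 = 299909)
1/B = 1/299909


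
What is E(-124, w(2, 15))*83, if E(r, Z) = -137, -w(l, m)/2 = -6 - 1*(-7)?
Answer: -11371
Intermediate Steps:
w(l, m) = -2 (w(l, m) = -2*(-6 - 1*(-7)) = -2*(-6 + 7) = -2*1 = -2)
E(-124, w(2, 15))*83 = -137*83 = -11371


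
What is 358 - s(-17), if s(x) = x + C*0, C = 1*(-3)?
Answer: 375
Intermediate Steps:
C = -3
s(x) = x (s(x) = x - 3*0 = x + 0 = x)
358 - s(-17) = 358 - 1*(-17) = 358 + 17 = 375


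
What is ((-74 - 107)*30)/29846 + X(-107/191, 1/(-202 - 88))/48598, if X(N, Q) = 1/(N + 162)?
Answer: -4068477130657/22362403961590 ≈ -0.18193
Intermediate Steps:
X(N, Q) = 1/(162 + N)
((-74 - 107)*30)/29846 + X(-107/191, 1/(-202 - 88))/48598 = ((-74 - 107)*30)/29846 + 1/((162 - 107/191)*48598) = -181*30*(1/29846) + (1/48598)/(162 - 107*1/191) = -5430*1/29846 + (1/48598)/(162 - 107/191) = -2715/14923 + (1/48598)/(30835/191) = -2715/14923 + (191/30835)*(1/48598) = -2715/14923 + 191/1498519330 = -4068477130657/22362403961590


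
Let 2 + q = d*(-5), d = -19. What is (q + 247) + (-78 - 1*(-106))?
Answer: 368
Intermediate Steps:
q = 93 (q = -2 - 19*(-5) = -2 + 95 = 93)
(q + 247) + (-78 - 1*(-106)) = (93 + 247) + (-78 - 1*(-106)) = 340 + (-78 + 106) = 340 + 28 = 368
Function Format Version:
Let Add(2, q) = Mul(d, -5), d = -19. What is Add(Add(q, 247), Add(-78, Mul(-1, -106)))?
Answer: 368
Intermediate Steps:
q = 93 (q = Add(-2, Mul(-19, -5)) = Add(-2, 95) = 93)
Add(Add(q, 247), Add(-78, Mul(-1, -106))) = Add(Add(93, 247), Add(-78, Mul(-1, -106))) = Add(340, Add(-78, 106)) = Add(340, 28) = 368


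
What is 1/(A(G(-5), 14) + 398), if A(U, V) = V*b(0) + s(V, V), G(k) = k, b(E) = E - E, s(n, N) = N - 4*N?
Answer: 1/356 ≈ 0.0028090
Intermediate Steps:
s(n, N) = -3*N
b(E) = 0
A(U, V) = -3*V (A(U, V) = V*0 - 3*V = 0 - 3*V = -3*V)
1/(A(G(-5), 14) + 398) = 1/(-3*14 + 398) = 1/(-42 + 398) = 1/356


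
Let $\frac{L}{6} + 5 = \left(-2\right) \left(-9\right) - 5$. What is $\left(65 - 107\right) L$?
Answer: $-2016$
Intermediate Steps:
$L = 48$ ($L = -30 + 6 \left(\left(-2\right) \left(-9\right) - 5\right) = -30 + 6 \left(18 - 5\right) = -30 + 6 \cdot 13 = -30 + 78 = 48$)
$\left(65 - 107\right) L = \left(65 - 107\right) 48 = \left(-42\right) 48 = -2016$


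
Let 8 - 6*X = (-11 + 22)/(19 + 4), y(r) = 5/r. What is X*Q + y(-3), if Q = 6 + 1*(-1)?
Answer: 635/138 ≈ 4.6014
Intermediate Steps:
Q = 5 (Q = 6 - 1 = 5)
X = 173/138 (X = 4/3 - (-11 + 22)/(6*(19 + 4)) = 4/3 - 11/(6*23) = 4/3 - 1/6*11/23 = 4/3 - 11/138 = 173/138 ≈ 1.2536)
X*Q + y(-3) = (173/138)*5 + 5/(-3) = 865/138 + 5*(-1/3) = 865/138 - 5/3 = 635/138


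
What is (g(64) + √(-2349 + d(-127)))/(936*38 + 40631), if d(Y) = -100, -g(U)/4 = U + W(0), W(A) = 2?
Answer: -264/76199 + I*√2449/76199 ≈ -0.0034646 + 0.00064945*I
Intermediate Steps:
g(U) = -8 - 4*U (g(U) = -4*(U + 2) = -4*(2 + U) = -8 - 4*U)
(g(64) + √(-2349 + d(-127)))/(936*38 + 40631) = ((-8 - 4*64) + √(-2349 - 100))/(936*38 + 40631) = ((-8 - 256) + √(-2449))/(35568 + 40631) = (-264 + I*√2449)/76199 = (-264 + I*√2449)*(1/76199) = -264/76199 + I*√2449/76199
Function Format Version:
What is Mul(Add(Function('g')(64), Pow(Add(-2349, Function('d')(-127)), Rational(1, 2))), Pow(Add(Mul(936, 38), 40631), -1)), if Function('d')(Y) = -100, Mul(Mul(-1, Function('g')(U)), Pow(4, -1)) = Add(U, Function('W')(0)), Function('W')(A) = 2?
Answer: Add(Rational(-264, 76199), Mul(Rational(1, 76199), I, Pow(2449, Rational(1, 2)))) ≈ Add(-0.0034646, Mul(0.00064945, I))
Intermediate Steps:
Function('g')(U) = Add(-8, Mul(-4, U)) (Function('g')(U) = Mul(-4, Add(U, 2)) = Mul(-4, Add(2, U)) = Add(-8, Mul(-4, U)))
Mul(Add(Function('g')(64), Pow(Add(-2349, Function('d')(-127)), Rational(1, 2))), Pow(Add(Mul(936, 38), 40631), -1)) = Mul(Add(Add(-8, Mul(-4, 64)), Pow(Add(-2349, -100), Rational(1, 2))), Pow(Add(Mul(936, 38), 40631), -1)) = Mul(Add(Add(-8, -256), Pow(-2449, Rational(1, 2))), Pow(Add(35568, 40631), -1)) = Mul(Add(-264, Mul(I, Pow(2449, Rational(1, 2)))), Pow(76199, -1)) = Mul(Add(-264, Mul(I, Pow(2449, Rational(1, 2)))), Rational(1, 76199)) = Add(Rational(-264, 76199), Mul(Rational(1, 76199), I, Pow(2449, Rational(1, 2))))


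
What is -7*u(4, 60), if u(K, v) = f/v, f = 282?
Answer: -329/10 ≈ -32.900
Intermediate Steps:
u(K, v) = 282/v
-7*u(4, 60) = -1974/60 = -7*47/10 = -329/10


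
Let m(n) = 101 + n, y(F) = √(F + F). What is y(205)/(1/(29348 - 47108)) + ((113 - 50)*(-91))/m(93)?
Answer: -5733/194 - 17760*√410 ≈ -3.5964e+5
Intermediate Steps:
y(F) = √2*√F (y(F) = √(2*F) = √2*√F)
y(205)/(1/(29348 - 47108)) + ((113 - 50)*(-91))/m(93) = (√2*√205)/(1/(29348 - 47108)) + ((113 - 50)*(-91))/(101 + 93) = √410/(1/(-17760)) + (63*(-91))/194 = √410/(-1/17760) - 5733*1/194 = √410*(-17760) - 5733/194 = -17760*√410 - 5733/194 = -5733/194 - 17760*√410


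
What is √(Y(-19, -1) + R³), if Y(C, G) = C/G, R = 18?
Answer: √5851 ≈ 76.492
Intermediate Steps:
√(Y(-19, -1) + R³) = √(-19/(-1) + 18³) = √(-19*(-1) + 5832) = √(19 + 5832) = √5851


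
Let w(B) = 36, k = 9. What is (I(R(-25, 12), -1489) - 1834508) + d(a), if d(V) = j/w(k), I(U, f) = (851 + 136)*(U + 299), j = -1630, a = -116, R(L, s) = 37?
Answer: -27052583/18 ≈ -1.5029e+6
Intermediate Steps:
I(U, f) = 295113 + 987*U (I(U, f) = 987*(299 + U) = 295113 + 987*U)
d(V) = -815/18 (d(V) = -1630/36 = -1630*1/36 = -815/18)
(I(R(-25, 12), -1489) - 1834508) + d(a) = ((295113 + 987*37) - 1834508) - 815/18 = ((295113 + 36519) - 1834508) - 815/18 = (331632 - 1834508) - 815/18 = -1502876 - 815/18 = -27052583/18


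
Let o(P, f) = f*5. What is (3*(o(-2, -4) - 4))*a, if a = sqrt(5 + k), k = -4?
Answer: -72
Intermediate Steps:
o(P, f) = 5*f
a = 1 (a = sqrt(5 - 4) = sqrt(1) = 1)
(3*(o(-2, -4) - 4))*a = (3*(5*(-4) - 4))*1 = (3*(-20 - 4))*1 = (3*(-24))*1 = -72*1 = -72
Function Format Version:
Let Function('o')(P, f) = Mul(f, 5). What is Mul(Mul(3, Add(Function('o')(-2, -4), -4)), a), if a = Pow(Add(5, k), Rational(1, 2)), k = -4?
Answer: -72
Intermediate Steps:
Function('o')(P, f) = Mul(5, f)
a = 1 (a = Pow(Add(5, -4), Rational(1, 2)) = Pow(1, Rational(1, 2)) = 1)
Mul(Mul(3, Add(Function('o')(-2, -4), -4)), a) = Mul(Mul(3, Add(Mul(5, -4), -4)), 1) = Mul(Mul(3, Add(-20, -4)), 1) = Mul(Mul(3, -24), 1) = Mul(-72, 1) = -72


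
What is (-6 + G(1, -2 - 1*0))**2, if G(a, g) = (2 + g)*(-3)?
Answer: 36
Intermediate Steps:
G(a, g) = -6 - 3*g
(-6 + G(1, -2 - 1*0))**2 = (-6 + (-6 - 3*(-2 - 1*0)))**2 = (-6 + (-6 - 3*(-2 + 0)))**2 = (-6 + (-6 - 3*(-2)))**2 = (-6 + (-6 + 6))**2 = (-6 + 0)**2 = (-6)**2 = 36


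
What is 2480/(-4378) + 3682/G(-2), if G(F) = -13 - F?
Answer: -733958/2189 ≈ -335.29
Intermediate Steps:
2480/(-4378) + 3682/G(-2) = 2480/(-4378) + 3682/(-13 - 1*(-2)) = 2480*(-1/4378) + 3682/(-13 + 2) = -1240/2189 + 3682/(-11) = -1240/2189 + 3682*(-1/11) = -1240/2189 - 3682/11 = -733958/2189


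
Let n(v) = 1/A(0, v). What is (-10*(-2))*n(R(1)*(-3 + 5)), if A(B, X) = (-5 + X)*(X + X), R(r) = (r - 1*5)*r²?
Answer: 5/52 ≈ 0.096154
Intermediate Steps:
R(r) = r²*(-5 + r) (R(r) = (r - 5)*r² = (-5 + r)*r² = r²*(-5 + r))
A(B, X) = 2*X*(-5 + X) (A(B, X) = (-5 + X)*(2*X) = 2*X*(-5 + X))
n(v) = 1/(2*v*(-5 + v))
(-10*(-2))*n(R(1)*(-3 + 5)) = (-10*(-2))*(1/(2*(((1²*(-5 + 1))*(-3 + 5)))*(-5 + (1²*(-5 + 1))*(-3 + 5)))) = 20*(1/(2*(((1*(-4))*2))*(-5 + (1*(-4))*2))) = 20*(1/(2*((-4*2))*(-5 - 4*2))) = 20*((½)/(-8*(-5 - 8))) = 20*((½)*(-⅛)/(-13)) = 20*((½)*(-⅛)*(-1/13)) = 20*(1/208) = 5/52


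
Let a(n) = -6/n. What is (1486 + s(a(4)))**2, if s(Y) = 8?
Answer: 2232036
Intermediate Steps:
(1486 + s(a(4)))**2 = (1486 + 8)**2 = 1494**2 = 2232036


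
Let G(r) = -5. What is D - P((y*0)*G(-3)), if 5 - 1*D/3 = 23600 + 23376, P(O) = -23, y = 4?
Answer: -140890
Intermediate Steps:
D = -140913 (D = 15 - 3*(23600 + 23376) = 15 - 3*46976 = 15 - 140928 = -140913)
D - P((y*0)*G(-3)) = -140913 - 1*(-23) = -140913 + 23 = -140890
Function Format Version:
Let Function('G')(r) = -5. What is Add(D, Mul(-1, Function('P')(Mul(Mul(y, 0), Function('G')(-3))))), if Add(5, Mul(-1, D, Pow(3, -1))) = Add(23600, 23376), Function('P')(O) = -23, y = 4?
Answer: -140890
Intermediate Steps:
D = -140913 (D = Add(15, Mul(-3, Add(23600, 23376))) = Add(15, Mul(-3, 46976)) = Add(15, -140928) = -140913)
Add(D, Mul(-1, Function('P')(Mul(Mul(y, 0), Function('G')(-3))))) = Add(-140913, Mul(-1, -23)) = Add(-140913, 23) = -140890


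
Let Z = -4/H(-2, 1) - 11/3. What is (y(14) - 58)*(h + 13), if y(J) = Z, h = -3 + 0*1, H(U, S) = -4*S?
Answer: -1820/3 ≈ -606.67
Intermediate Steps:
h = -3 (h = -3 + 0 = -3)
Z = -8/3 (Z = -4/((-4*1)) - 11/3 = -4/(-4) - 11*⅓ = -4*(-¼) - 11/3 = 1 - 11/3 = -8/3 ≈ -2.6667)
y(J) = -8/3
(y(14) - 58)*(h + 13) = (-8/3 - 58)*(-3 + 13) = -182/3*10 = -1820/3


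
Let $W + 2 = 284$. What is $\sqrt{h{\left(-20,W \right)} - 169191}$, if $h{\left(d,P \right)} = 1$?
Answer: $i \sqrt{169190} \approx 411.33 i$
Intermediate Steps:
$W = 282$ ($W = -2 + 284 = 282$)
$\sqrt{h{\left(-20,W \right)} - 169191} = \sqrt{1 - 169191} = \sqrt{-169190} = i \sqrt{169190}$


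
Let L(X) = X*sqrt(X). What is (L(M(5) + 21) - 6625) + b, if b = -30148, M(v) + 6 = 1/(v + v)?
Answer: -36773 + 151*sqrt(1510)/100 ≈ -36714.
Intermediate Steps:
M(v) = -6 + 1/(2*v) (M(v) = -6 + 1/(v + v) = -6 + 1/(2*v))
L(X) = X**(3/2)
(L(M(5) + 21) - 6625) + b = (((-6 + (1/2)/5) + 21)**(3/2) - 6625) - 30148 = (((-6 + (1/2)*(1/5)) + 21)**(3/2) - 6625) - 30148 = (((-6 + 1/10) + 21)**(3/2) - 6625) - 30148 = ((-59/10 + 21)**(3/2) - 6625) - 30148 = ((151/10)**(3/2) - 6625) - 30148 = (151*sqrt(1510)/100 - 6625) - 30148 = (-6625 + 151*sqrt(1510)/100) - 30148 = -36773 + 151*sqrt(1510)/100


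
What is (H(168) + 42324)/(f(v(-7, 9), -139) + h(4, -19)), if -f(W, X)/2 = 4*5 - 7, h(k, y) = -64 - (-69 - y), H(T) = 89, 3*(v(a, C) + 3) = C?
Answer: -42413/40 ≈ -1060.3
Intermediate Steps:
v(a, C) = -3 + C/3
h(k, y) = 5 + y (h(k, y) = -64 + (69 + y) = 5 + y)
f(W, X) = -26 (f(W, X) = -2*(4*5 - 7) = -2*(20 - 7) = -2*13 = -26)
(H(168) + 42324)/(f(v(-7, 9), -139) + h(4, -19)) = (89 + 42324)/(-26 + (5 - 19)) = 42413/(-26 - 14) = 42413/(-40) = 42413*(-1/40) = -42413/40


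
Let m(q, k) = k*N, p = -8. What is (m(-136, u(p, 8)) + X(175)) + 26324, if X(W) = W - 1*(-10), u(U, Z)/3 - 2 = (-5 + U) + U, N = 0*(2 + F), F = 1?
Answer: 26509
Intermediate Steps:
N = 0 (N = 0*(2 + 1) = 0*3 = 0)
u(U, Z) = -9 + 6*U (u(U, Z) = 6 + 3*((-5 + U) + U) = 6 + 3*(-5 + 2*U) = 6 + (-15 + 6*U) = -9 + 6*U)
m(q, k) = 0 (m(q, k) = k*0 = 0)
X(W) = 10 + W (X(W) = W + 10 = 10 + W)
(m(-136, u(p, 8)) + X(175)) + 26324 = (0 + (10 + 175)) + 26324 = (0 + 185) + 26324 = 185 + 26324 = 26509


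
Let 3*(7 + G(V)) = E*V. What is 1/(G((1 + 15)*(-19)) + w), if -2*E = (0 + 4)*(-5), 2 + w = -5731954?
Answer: -3/17198929 ≈ -1.7443e-7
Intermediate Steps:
w = -5731956 (w = -2 - 5731954 = -5731956)
E = 10 (E = -(0 + 4)*(-5)/2 = -2*(-5) = -½*(-20) = 10)
G(V) = -7 + 10*V/3 (G(V) = -7 + (10*V)/3 = -7 + 10*V/3)
1/(G((1 + 15)*(-19)) + w) = 1/((-7 + 10*((1 + 15)*(-19))/3) - 5731956) = 1/((-7 + 10*(16*(-19))/3) - 5731956) = 1/((-7 + (10/3)*(-304)) - 5731956) = 1/((-7 - 3040/3) - 5731956) = 1/(-3061/3 - 5731956) = 1/(-17198929/3) = -3/17198929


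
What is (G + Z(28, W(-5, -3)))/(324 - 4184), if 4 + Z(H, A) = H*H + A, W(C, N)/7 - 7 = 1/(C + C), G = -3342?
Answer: 25137/38600 ≈ 0.65122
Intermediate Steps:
W(C, N) = 49 + 7/(2*C) (W(C, N) = 49 + 7/(C + C) = 49 + 7/((2*C)) = 49 + 7*(1/(2*C)) = 49 + 7/(2*C))
Z(H, A) = -4 + A + H² (Z(H, A) = -4 + (H*H + A) = -4 + (H² + A) = -4 + (A + H²) = -4 + A + H²)
(G + Z(28, W(-5, -3)))/(324 - 4184) = (-3342 + (-4 + (49 + (7/2)/(-5)) + 28²))/(324 - 4184) = (-3342 + (-4 + (49 + (7/2)*(-⅕)) + 784))/(-3860) = (-3342 + (-4 + (49 - 7/10) + 784))*(-1/3860) = (-3342 + (-4 + 483/10 + 784))*(-1/3860) = (-3342 + 8283/10)*(-1/3860) = -25137/10*(-1/3860) = 25137/38600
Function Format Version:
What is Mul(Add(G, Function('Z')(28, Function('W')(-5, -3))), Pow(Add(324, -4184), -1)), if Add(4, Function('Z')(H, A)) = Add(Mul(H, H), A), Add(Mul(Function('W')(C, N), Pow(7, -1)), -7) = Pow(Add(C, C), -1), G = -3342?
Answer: Rational(25137, 38600) ≈ 0.65122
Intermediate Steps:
Function('W')(C, N) = Add(49, Mul(Rational(7, 2), Pow(C, -1))) (Function('W')(C, N) = Add(49, Mul(7, Pow(Add(C, C), -1))) = Add(49, Mul(7, Pow(Mul(2, C), -1))) = Add(49, Mul(7, Mul(Rational(1, 2), Pow(C, -1)))) = Add(49, Mul(Rational(7, 2), Pow(C, -1))))
Function('Z')(H, A) = Add(-4, A, Pow(H, 2)) (Function('Z')(H, A) = Add(-4, Add(Mul(H, H), A)) = Add(-4, Add(Pow(H, 2), A)) = Add(-4, Add(A, Pow(H, 2))) = Add(-4, A, Pow(H, 2)))
Mul(Add(G, Function('Z')(28, Function('W')(-5, -3))), Pow(Add(324, -4184), -1)) = Mul(Add(-3342, Add(-4, Add(49, Mul(Rational(7, 2), Pow(-5, -1))), Pow(28, 2))), Pow(Add(324, -4184), -1)) = Mul(Add(-3342, Add(-4, Add(49, Mul(Rational(7, 2), Rational(-1, 5))), 784)), Pow(-3860, -1)) = Mul(Add(-3342, Add(-4, Add(49, Rational(-7, 10)), 784)), Rational(-1, 3860)) = Mul(Add(-3342, Add(-4, Rational(483, 10), 784)), Rational(-1, 3860)) = Mul(Add(-3342, Rational(8283, 10)), Rational(-1, 3860)) = Mul(Rational(-25137, 10), Rational(-1, 3860)) = Rational(25137, 38600)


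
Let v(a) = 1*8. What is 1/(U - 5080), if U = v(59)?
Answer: -1/5072 ≈ -0.00019716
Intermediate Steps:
v(a) = 8
U = 8
1/(U - 5080) = 1/(8 - 5080) = 1/(-5072) = -1/5072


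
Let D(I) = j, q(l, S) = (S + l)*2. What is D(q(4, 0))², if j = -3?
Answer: 9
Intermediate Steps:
q(l, S) = 2*S + 2*l
D(I) = -3
D(q(4, 0))² = (-3)² = 9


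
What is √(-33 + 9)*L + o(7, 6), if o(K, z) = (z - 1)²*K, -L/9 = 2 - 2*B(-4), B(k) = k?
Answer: 175 - 180*I*√6 ≈ 175.0 - 440.91*I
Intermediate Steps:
L = -90 (L = -9*(2 - 2*(-4)) = -9*(2 + 8) = -9*10 = -90)
o(K, z) = K*(-1 + z)² (o(K, z) = (-1 + z)²*K = K*(-1 + z)²)
√(-33 + 9)*L + o(7, 6) = √(-33 + 9)*(-90) + 7*(-1 + 6)² = √(-24)*(-90) + 7*5² = (2*I*√6)*(-90) + 7*25 = -180*I*√6 + 175 = 175 - 180*I*√6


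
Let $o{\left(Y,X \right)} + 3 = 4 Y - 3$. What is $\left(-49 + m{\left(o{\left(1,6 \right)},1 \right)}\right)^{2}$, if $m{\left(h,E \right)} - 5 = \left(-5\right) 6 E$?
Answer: $5476$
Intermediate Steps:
$o{\left(Y,X \right)} = -6 + 4 Y$ ($o{\left(Y,X \right)} = -3 + \left(4 Y - 3\right) = -3 + \left(-3 + 4 Y\right) = -6 + 4 Y$)
$m{\left(h,E \right)} = 5 - 30 E$ ($m{\left(h,E \right)} = 5 + \left(-5\right) 6 E = 5 - 30 E$)
$\left(-49 + m{\left(o{\left(1,6 \right)},1 \right)}\right)^{2} = \left(-49 + \left(5 - 30\right)\right)^{2} = \left(-49 - 25\right)^{2} = \left(-74\right)^{2} = 5476$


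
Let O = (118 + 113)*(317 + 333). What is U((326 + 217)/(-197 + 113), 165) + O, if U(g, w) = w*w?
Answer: 177375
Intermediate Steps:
U(g, w) = w²
O = 150150 (O = 231*650 = 150150)
U((326 + 217)/(-197 + 113), 165) + O = 165² + 150150 = 27225 + 150150 = 177375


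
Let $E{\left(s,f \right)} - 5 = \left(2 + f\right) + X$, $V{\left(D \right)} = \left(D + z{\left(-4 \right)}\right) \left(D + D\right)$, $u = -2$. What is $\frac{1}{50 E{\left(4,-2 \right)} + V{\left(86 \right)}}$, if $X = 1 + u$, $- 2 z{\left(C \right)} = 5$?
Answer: $\frac{1}{14562} \approx 6.8672 \cdot 10^{-5}$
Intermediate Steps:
$z{\left(C \right)} = - \frac{5}{2}$ ($z{\left(C \right)} = \left(- \frac{1}{2}\right) 5 = - \frac{5}{2}$)
$X = -1$ ($X = 1 - 2 = -1$)
$V{\left(D \right)} = 2 D \left(- \frac{5}{2} + D\right)$ ($V{\left(D \right)} = \left(D - \frac{5}{2}\right) \left(D + D\right) = \left(- \frac{5}{2} + D\right) 2 D = 2 D \left(- \frac{5}{2} + D\right)$)
$E{\left(s,f \right)} = 6 + f$ ($E{\left(s,f \right)} = 5 + \left(\left(2 + f\right) - 1\right) = 5 + \left(1 + f\right) = 6 + f$)
$\frac{1}{50 E{\left(4,-2 \right)} + V{\left(86 \right)}} = \frac{1}{50 \left(6 - 2\right) + 86 \left(-5 + 2 \cdot 86\right)} = \frac{1}{50 \cdot 4 + 86 \left(-5 + 172\right)} = \frac{1}{200 + 86 \cdot 167} = \frac{1}{200 + 14362} = \frac{1}{14562}$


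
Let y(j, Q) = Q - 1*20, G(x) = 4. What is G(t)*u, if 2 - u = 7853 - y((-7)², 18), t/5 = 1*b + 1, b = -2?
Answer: -31412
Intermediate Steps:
t = -5 (t = 5*(1*(-2) + 1) = 5*(-2 + 1) = 5*(-1) = -5)
y(j, Q) = -20 + Q (y(j, Q) = Q - 20 = -20 + Q)
u = -7853 (u = 2 - (7853 - (-20 + 18)) = 2 - (7853 - 1*(-2)) = 2 - (7853 + 2) = 2 - 1*7855 = 2 - 7855 = -7853)
G(t)*u = 4*(-7853) = -31412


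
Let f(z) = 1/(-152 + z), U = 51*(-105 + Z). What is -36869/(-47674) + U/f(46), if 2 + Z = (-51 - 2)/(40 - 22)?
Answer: 85006618853/143022 ≈ 5.9436e+5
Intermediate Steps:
Z = -89/18 (Z = -2 + (-51 - 2)/(40 - 22) = -2 - 53/18 = -89/18 ≈ -4.9444)
U = -33643/6 (U = 51*(-105 - 89/18) = 51*(-1979/18) = -33643/6 ≈ -5607.2)
-36869/(-47674) + U/f(46) = -36869/(-47674) - 33643/(6*(1/(-152 + 46))) = -36869*(-1/47674) - 33643/(6*(1/(-106))) = 36869/47674 - 33643/(6*(-1/106)) = 36869/47674 - 33643/6*(-106) = 36869/47674 + 1783079/3 = 85006618853/143022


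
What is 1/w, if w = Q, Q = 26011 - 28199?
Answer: -1/2188 ≈ -0.00045704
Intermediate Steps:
Q = -2188
w = -2188
1/w = 1/(-2188) = -1/2188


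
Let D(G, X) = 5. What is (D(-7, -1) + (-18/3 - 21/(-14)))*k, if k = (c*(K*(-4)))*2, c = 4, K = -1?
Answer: 16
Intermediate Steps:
k = 32 (k = (4*(-1*(-4)))*2 = (4*4)*2 = 16*2 = 32)
(D(-7, -1) + (-18/3 - 21/(-14)))*k = (5 + (-18/3 - 21/(-14)))*32 = (5 + (-18*1/3 - 21*(-1/14)))*32 = (5 + (-6 + 3/2))*32 = (5 - 9/2)*32 = (1/2)*32 = 16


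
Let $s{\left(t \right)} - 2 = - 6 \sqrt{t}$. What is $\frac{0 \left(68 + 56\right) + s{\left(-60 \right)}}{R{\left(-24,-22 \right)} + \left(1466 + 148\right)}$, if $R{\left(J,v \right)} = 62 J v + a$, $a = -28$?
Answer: $\frac{1}{17161} - \frac{6 i \sqrt{15}}{17161} \approx 5.8272 \cdot 10^{-5} - 0.0013541 i$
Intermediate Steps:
$R{\left(J,v \right)} = -28 + 62 J v$ ($R{\left(J,v \right)} = 62 J v - 28 = -28 + 62 J v$)
$s{\left(t \right)} = 2 - 6 \sqrt{t}$
$\frac{0 \left(68 + 56\right) + s{\left(-60 \right)}}{R{\left(-24,-22 \right)} + \left(1466 + 148\right)} = \frac{0 \left(68 + 56\right) + \left(2 - 6 \sqrt{-60}\right)}{\left(-28 + 62 \left(-24\right) \left(-22\right)\right) + \left(1466 + 148\right)} = \frac{0 \cdot 124 + \left(2 - 6 \cdot 2 i \sqrt{15}\right)}{\left(-28 + 32736\right) + 1614} = \frac{0 + \left(2 - 12 i \sqrt{15}\right)}{32708 + 1614} = \frac{2 - 12 i \sqrt{15}}{34322} = \left(2 - 12 i \sqrt{15}\right) \frac{1}{34322} = \frac{1}{17161} - \frac{6 i \sqrt{15}}{17161}$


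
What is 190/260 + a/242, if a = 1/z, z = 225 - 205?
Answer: 45993/62920 ≈ 0.73098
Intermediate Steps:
z = 20
a = 1/20 ≈ 0.050000
190/260 + a/242 = 190/260 + (1/20)/242 = 190*(1/260) + (1/20)*(1/242) = 19/26 + 1/4840 = 45993/62920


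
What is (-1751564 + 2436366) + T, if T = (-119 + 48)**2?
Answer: 689843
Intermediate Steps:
T = 5041 (T = (-71)**2 = 5041)
(-1751564 + 2436366) + T = (-1751564 + 2436366) + 5041 = 684802 + 5041 = 689843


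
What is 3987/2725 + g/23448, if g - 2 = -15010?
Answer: 6573797/7986975 ≈ 0.82306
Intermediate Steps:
g = -15008 (g = 2 - 15010 = -15008)
3987/2725 + g/23448 = 3987/2725 - 15008/23448 = 3987*(1/2725) - 15008*1/23448 = 3987/2725 - 1876/2931 = 6573797/7986975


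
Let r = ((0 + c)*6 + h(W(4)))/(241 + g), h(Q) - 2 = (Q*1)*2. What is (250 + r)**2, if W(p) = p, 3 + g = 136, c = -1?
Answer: 2185749504/34969 ≈ 62505.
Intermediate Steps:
g = 133 (g = -3 + 136 = 133)
h(Q) = 2 + 2*Q (h(Q) = 2 + (Q*1)*2 = 2 + Q*2 = 2 + 2*Q)
r = 2/187 (r = ((0 - 1)*6 + (2 + 2*4))/(241 + 133) = (-1*6 + (2 + 8))/374 = (-6 + 10)*(1/374) = 4*(1/374) = 2/187 ≈ 0.010695)
(250 + r)**2 = (250 + 2/187)**2 = (46752/187)**2 = 2185749504/34969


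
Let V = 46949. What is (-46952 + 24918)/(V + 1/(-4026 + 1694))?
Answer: -51383288/109485067 ≈ -0.46932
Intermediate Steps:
(-46952 + 24918)/(V + 1/(-4026 + 1694)) = (-46952 + 24918)/(46949 + 1/(-4026 + 1694)) = -22034/(46949 + 1/(-2332)) = -22034/(46949 - 1/2332) = -22034/109485067/2332 = -22034*2332/109485067 = -51383288/109485067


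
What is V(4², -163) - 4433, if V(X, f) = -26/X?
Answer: -35477/8 ≈ -4434.6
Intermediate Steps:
V(4², -163) - 4433 = -26/(4²) - 4433 = -26/16 - 4433 = -26*1/16 - 4433 = -13/8 - 4433 = -35477/8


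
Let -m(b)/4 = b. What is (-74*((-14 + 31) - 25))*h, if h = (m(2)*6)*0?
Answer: 0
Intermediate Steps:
m(b) = -4*b
h = 0 (h = (-4*2*6)*0 = -8*6*0 = -48*0 = 0)
(-74*((-14 + 31) - 25))*h = -74*((-14 + 31) - 25)*0 = -74*(17 - 25)*0 = -74*(-8)*0 = 592*0 = 0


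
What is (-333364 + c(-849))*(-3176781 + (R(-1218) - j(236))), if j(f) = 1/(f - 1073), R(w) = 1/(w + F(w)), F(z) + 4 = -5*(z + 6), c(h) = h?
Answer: 4299341444357029543/4049406 ≈ 1.0617e+12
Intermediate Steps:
F(z) = -34 - 5*z (F(z) = -4 - 5*(z + 6) = -4 - 5*(6 + z) = -4 + (-30 - 5*z) = -34 - 5*z)
R(w) = 1/(-34 - 4*w) (R(w) = 1/(w + (-34 - 5*w)) = 1/(-34 - 4*w))
j(f) = 1/(-1073 + f)
(-333364 + c(-849))*(-3176781 + (R(-1218) - j(236))) = (-333364 - 849)*(-3176781 + (-1/(34 + 4*(-1218)) - 1/(-1073 + 236))) = -334213*(-3176781 + (-1/(34 - 4872) - 1/(-837))) = -334213*(-3176781 + (-1/(-4838) - 1*(-1/837))) = -334213*(-3176781 + (-1*(-1/4838) + 1/837)) = -334213*(-3176781 + (1/4838 + 1/837)) = -334213*(-3176781 + 5675/4049406) = -334213*(-12864076036411/4049406) = 4299341444357029543/4049406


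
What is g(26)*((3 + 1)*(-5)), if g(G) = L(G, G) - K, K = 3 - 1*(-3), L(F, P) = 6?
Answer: 0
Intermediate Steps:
K = 6 (K = 3 + 3 = 6)
g(G) = 0 (g(G) = 6 - 1*6 = 6 - 6 = 0)
g(26)*((3 + 1)*(-5)) = 0*((3 + 1)*(-5)) = 0*(4*(-5)) = 0*(-20) = 0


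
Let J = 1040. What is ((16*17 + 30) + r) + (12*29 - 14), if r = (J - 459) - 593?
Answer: 624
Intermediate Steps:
r = -12 (r = (1040 - 459) - 593 = 581 - 593 = -12)
((16*17 + 30) + r) + (12*29 - 14) = ((16*17 + 30) - 12) + (12*29 - 14) = ((272 + 30) - 12) + (348 - 14) = (302 - 12) + 334 = 290 + 334 = 624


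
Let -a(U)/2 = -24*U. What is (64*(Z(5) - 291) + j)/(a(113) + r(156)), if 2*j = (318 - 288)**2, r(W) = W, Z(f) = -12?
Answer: -3157/930 ≈ -3.3946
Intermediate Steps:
a(U) = 48*U (a(U) = -(-48)*U = 48*U)
j = 450 (j = (318 - 288)**2/2 = (1/2)*30**2 = (1/2)*900 = 450)
(64*(Z(5) - 291) + j)/(a(113) + r(156)) = (64*(-12 - 291) + 450)/(48*113 + 156) = (64*(-303) + 450)/(5424 + 156) = (-19392 + 450)/5580 = -18942*1/5580 = -3157/930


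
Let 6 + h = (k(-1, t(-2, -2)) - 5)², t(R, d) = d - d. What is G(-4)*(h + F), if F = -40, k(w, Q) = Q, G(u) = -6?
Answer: 126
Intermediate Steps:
t(R, d) = 0
h = 19 (h = -6 + (0 - 5)² = -6 + (-5)² = -6 + 25 = 19)
G(-4)*(h + F) = -6*(19 - 40) = -6*(-21) = 126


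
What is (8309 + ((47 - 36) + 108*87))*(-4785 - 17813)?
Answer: -400346168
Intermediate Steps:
(8309 + ((47 - 36) + 108*87))*(-4785 - 17813) = (8309 + (11 + 9396))*(-22598) = (8309 + 9407)*(-22598) = 17716*(-22598) = -400346168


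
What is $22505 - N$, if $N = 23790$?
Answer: $-1285$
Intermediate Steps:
$22505 - N = 22505 - 23790 = -1285$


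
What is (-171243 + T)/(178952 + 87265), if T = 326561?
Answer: 155318/266217 ≈ 0.58343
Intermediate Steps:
(-171243 + T)/(178952 + 87265) = (-171243 + 326561)/(178952 + 87265) = 155318/266217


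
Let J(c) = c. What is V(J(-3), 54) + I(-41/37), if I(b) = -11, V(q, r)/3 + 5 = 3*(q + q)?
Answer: -80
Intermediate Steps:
V(q, r) = -15 + 18*q (V(q, r) = -15 + 3*(3*(q + q)) = -15 + 3*(3*(2*q)) = -15 + 3*(6*q) = -15 + 18*q)
V(J(-3), 54) + I(-41/37) = (-15 + 18*(-3)) - 11 = (-15 - 54) - 11 = -69 - 11 = -80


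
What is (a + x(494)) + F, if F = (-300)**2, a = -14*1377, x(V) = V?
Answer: 71216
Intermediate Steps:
a = -19278
F = 90000
(a + x(494)) + F = (-19278 + 494) + 90000 = -18784 + 90000 = 71216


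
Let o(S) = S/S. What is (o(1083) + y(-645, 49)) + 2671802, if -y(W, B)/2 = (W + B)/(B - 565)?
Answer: 344662289/129 ≈ 2.6718e+6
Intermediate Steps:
y(W, B) = -2*(B + W)/(-565 + B) (y(W, B) = -2*(W + B)/(B - 565) = -2*(B + W)/(-565 + B))
o(S) = 1
(o(1083) + y(-645, 49)) + 2671802 = (1 + 2*(-1*49 - 1*(-645))/(-565 + 49)) + 2671802 = (1 + 2*(-49 + 645)/(-516)) + 2671802 = (1 + 2*(-1/516)*596) + 2671802 = (1 - 298/129) + 2671802 = -169/129 + 2671802 = 344662289/129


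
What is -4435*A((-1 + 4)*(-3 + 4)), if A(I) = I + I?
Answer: -26610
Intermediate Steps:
A(I) = 2*I
-4435*A((-1 + 4)*(-3 + 4)) = -8870*(-1 + 4)*(-3 + 4) = -8870*3*1 = -8870*3 = -4435*6 = -26610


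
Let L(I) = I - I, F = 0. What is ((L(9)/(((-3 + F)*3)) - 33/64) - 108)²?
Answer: 48233025/4096 ≈ 11776.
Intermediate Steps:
L(I) = 0
((L(9)/(((-3 + F)*3)) - 33/64) - 108)² = ((0/(((-3 + 0)*3)) - 33/64) - 108)² = ((0/((-3*3)) - 33*1/64) - 108)² = ((0/(-9) - 33/64) - 108)² = ((0*(-⅑) - 33/64) - 108)² = ((0 - 33/64) - 108)² = (-33/64 - 108)² = (-6945/64)² = 48233025/4096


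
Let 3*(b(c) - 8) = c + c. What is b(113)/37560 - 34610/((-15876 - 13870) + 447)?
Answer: 390717955/330141132 ≈ 1.1835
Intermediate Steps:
b(c) = 8 + 2*c/3 (b(c) = 8 + (c + c)/3 = 8 + (2*c)/3 = 8 + 2*c/3)
b(113)/37560 - 34610/((-15876 - 13870) + 447) = (8 + (⅔)*113)/37560 - 34610/((-15876 - 13870) + 447) = (8 + 226/3)*(1/37560) - 34610/(-29746 + 447) = (250/3)*(1/37560) - 34610/(-29299) = 25/11268 - 34610*(-1/29299) = 25/11268 + 34610/29299 = 390717955/330141132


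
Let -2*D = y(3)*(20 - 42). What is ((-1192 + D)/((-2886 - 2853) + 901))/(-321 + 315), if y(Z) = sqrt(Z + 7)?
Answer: -298/7257 + 11*sqrt(10)/29028 ≈ -0.039865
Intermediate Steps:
y(Z) = sqrt(7 + Z)
D = 11*sqrt(10) (D = -sqrt(7 + 3)*(20 - 42)/2 = -sqrt(10)*(-22)/2 = -(-11)*sqrt(10) = 11*sqrt(10) ≈ 34.785)
((-1192 + D)/((-2886 - 2853) + 901))/(-321 + 315) = ((-1192 + 11*sqrt(10))/((-2886 - 2853) + 901))/(-321 + 315) = ((-1192 + 11*sqrt(10))/(-5739 + 901))/(-6) = ((-1192 + 11*sqrt(10))/(-4838))*(-1/6) = ((-1192 + 11*sqrt(10))*(-1/4838))*(-1/6) = (596/2419 - 11*sqrt(10)/4838)*(-1/6) = -298/7257 + 11*sqrt(10)/29028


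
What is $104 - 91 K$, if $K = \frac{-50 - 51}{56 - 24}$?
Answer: $\frac{12519}{32} \approx 391.22$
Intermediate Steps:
$K = - \frac{101}{32} \approx -3.1563$
$104 - 91 K = 104 - - \frac{9191}{32} = 104 + \frac{9191}{32} = \frac{12519}{32}$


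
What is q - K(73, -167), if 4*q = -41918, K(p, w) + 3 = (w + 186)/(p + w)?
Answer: -492386/47 ≈ -10476.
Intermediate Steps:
K(p, w) = -3 + (186 + w)/(p + w) (K(p, w) = -3 + (w + 186)/(p + w) = -3 + (186 + w)/(p + w))
q = -20959/2 (q = (¼)*(-41918) = -20959/2 ≈ -10480.)
q - K(73, -167) = -20959/2 - (186 - 3*73 - 2*(-167))/(73 - 167) = -20959/2 - (186 - 219 + 334)/(-94) = -20959/2 - (-1)*301/94 = -20959/2 - 1*(-301/94) = -20959/2 + 301/94 = -492386/47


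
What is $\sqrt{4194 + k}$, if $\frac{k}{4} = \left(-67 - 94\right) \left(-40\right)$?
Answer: $\sqrt{29954} \approx 173.07$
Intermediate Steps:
$k = 25760$ ($k = 4 \left(-67 - 94\right) \left(-40\right) = 4 \left(\left(-161\right) \left(-40\right)\right) = 4 \cdot 6440 = 25760$)
$\sqrt{4194 + k} = \sqrt{4194 + 25760} = \sqrt{29954}$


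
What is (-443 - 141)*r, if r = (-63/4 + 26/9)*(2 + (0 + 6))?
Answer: 540784/9 ≈ 60087.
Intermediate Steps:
r = -926/9 (r = (-63*1/4 + 26*(1/9))*(2 + 6) = (-63/4 + 26/9)*8 = -463/36*8 = -926/9 ≈ -102.89)
(-443 - 141)*r = (-443 - 141)*(-926/9) = -584*(-926/9) = 540784/9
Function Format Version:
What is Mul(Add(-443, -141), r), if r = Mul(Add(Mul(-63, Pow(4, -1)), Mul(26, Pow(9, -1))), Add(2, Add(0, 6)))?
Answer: Rational(540784, 9) ≈ 60087.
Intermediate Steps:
r = Rational(-926, 9) (r = Mul(Add(Mul(-63, Rational(1, 4)), Mul(26, Rational(1, 9))), Add(2, 6)) = Mul(Add(Rational(-63, 4), Rational(26, 9)), 8) = Mul(Rational(-463, 36), 8) = Rational(-926, 9) ≈ -102.89)
Mul(Add(-443, -141), r) = Mul(Add(-443, -141), Rational(-926, 9)) = Mul(-584, Rational(-926, 9)) = Rational(540784, 9)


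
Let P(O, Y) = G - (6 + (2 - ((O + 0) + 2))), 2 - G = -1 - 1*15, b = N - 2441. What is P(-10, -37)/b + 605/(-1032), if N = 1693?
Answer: -113651/192984 ≈ -0.58891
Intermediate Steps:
b = -748 (b = 1693 - 2441 = -748)
G = 18 (G = 2 - (-1 - 1*15) = 2 - (-1 - 15) = 2 - 1*(-16) = 2 + 16 = 18)
P(O, Y) = 12 + O (P(O, Y) = 18 - (6 + (2 - ((O + 0) + 2))) = 18 - (6 + (2 - (O + 2))) = 18 - (6 + (2 - (2 + O))) = 18 - (6 + (2 + (-2 - O))) = 18 - (6 - O) = 18 + (-6 + O) = 12 + O)
P(-10, -37)/b + 605/(-1032) = (12 - 10)/(-748) + 605/(-1032) = 2*(-1/748) + 605*(-1/1032) = -1/374 - 605/1032 = -113651/192984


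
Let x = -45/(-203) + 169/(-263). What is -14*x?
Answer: 44944/7627 ≈ 5.8927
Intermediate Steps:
x = -22472/53389 (x = -45*(-1/203) + 169*(-1/263) = 45/203 - 169/263 = -22472/53389 ≈ -0.42091)
-14*x = -14*(-22472/53389) = 44944/7627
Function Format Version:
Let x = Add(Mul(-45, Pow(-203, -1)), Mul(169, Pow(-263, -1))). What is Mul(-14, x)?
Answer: Rational(44944, 7627) ≈ 5.8927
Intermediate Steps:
x = Rational(-22472, 53389) (x = Add(Mul(-45, Rational(-1, 203)), Mul(169, Rational(-1, 263))) = Add(Rational(45, 203), Rational(-169, 263)) = Rational(-22472, 53389) ≈ -0.42091)
Mul(-14, x) = Mul(-14, Rational(-22472, 53389)) = Rational(44944, 7627)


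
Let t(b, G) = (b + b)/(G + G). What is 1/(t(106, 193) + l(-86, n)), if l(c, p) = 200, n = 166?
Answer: 193/38706 ≈ 0.0049863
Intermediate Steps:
t(b, G) = b/G (t(b, G) = (2*b)/((2*G)) = (2*b)*(1/(2*G)) = b/G)
1/(t(106, 193) + l(-86, n)) = 1/(106/193 + 200) = 1/(38706/193) = 193/38706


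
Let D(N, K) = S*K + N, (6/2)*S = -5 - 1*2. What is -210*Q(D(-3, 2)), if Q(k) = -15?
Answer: 3150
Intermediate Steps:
S = -7/3 (S = (-5 - 1*2)/3 = (-5 - 2)/3 = (⅓)*(-7) = -7/3 ≈ -2.3333)
D(N, K) = N - 7*K/3 (D(N, K) = -7*K/3 + N = N - 7*K/3)
-210*Q(D(-3, 2)) = -210*(-15) = 3150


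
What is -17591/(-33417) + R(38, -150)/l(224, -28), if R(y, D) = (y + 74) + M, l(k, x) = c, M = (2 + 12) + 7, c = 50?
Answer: 5324011/1670850 ≈ 3.1864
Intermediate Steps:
M = 21 (M = 14 + 7 = 21)
l(k, x) = 50
R(y, D) = 95 + y (R(y, D) = (y + 74) + 21 = (74 + y) + 21 = 95 + y)
-17591/(-33417) + R(38, -150)/l(224, -28) = -17591/(-33417) + (95 + 38)/50 = -17591*(-1/33417) + 133*(1/50) = 17591/33417 + 133/50 = 5324011/1670850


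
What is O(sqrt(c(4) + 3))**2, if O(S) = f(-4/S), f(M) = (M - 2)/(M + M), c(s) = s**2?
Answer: 23/16 + sqrt(19)/4 ≈ 2.5272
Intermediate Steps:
f(M) = (-2 + M)/(2*M) (f(M) = (-2 + M)/((2*M)) = (-2 + M)*(1/(2*M)) = (-2 + M)/(2*M))
O(S) = -S*(-2 - 4/S)/8 (O(S) = (-2 - 4/S)/(2*((-4/S))) = (-S/4)*(-2 - 4/S)/2 = -S*(-2 - 4/S)/8)
O(sqrt(c(4) + 3))**2 = (1/2 + sqrt(4**2 + 3)/4)**2 = (1/2 + sqrt(16 + 3)/4)**2 = (1/2 + sqrt(19)/4)**2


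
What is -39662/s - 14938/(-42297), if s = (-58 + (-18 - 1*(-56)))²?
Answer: -835804207/8459400 ≈ -98.802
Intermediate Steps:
s = 400 (s = (-58 + (-18 + 56))² = (-58 + 38)² = (-20)² = 400)
-39662/s - 14938/(-42297) = -39662/400 - 14938/(-42297) = -39662*1/400 - 14938*(-1/42297) = -19831/200 + 14938/42297 = -835804207/8459400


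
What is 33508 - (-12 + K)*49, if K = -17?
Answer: 34929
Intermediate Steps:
33508 - (-12 + K)*49 = 33508 - (-12 - 17)*49 = 33508 - (-29)*49 = 33508 - 1*(-1421) = 33508 + 1421 = 34929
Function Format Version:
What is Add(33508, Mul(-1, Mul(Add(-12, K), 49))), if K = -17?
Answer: 34929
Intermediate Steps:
Add(33508, Mul(-1, Mul(Add(-12, K), 49))) = Add(33508, Mul(-1, Mul(Add(-12, -17), 49))) = Add(33508, Mul(-1, Mul(-29, 49))) = Add(33508, Mul(-1, -1421)) = Add(33508, 1421) = 34929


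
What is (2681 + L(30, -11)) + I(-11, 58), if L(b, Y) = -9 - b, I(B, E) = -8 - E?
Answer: 2576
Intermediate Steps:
(2681 + L(30, -11)) + I(-11, 58) = (2681 + (-9 - 1*30)) + (-8 - 1*58) = (2681 + (-9 - 30)) + (-8 - 58) = (2681 - 39) - 66 = 2642 - 66 = 2576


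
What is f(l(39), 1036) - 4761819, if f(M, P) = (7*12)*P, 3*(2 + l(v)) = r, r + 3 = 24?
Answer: -4674795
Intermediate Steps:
r = 21 (r = -3 + 24 = 21)
l(v) = 5 (l(v) = -2 + (⅓)*21 = -2 + 7 = 5)
f(M, P) = 84*P
f(l(39), 1036) - 4761819 = 84*1036 - 4761819 = 87024 - 4761819 = -4674795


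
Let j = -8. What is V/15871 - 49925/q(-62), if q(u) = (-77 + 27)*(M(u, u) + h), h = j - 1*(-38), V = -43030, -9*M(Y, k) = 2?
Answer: 262185403/8506856 ≈ 30.820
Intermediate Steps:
M(Y, k) = -2/9 (M(Y, k) = -⅑*2 = -2/9)
h = 30 (h = -8 - 1*(-38) = -8 + 38 = 30)
q(u) = -13400/9 (q(u) = (-77 + 27)*(-2/9 + 30) = -50*268/9 = -13400/9)
V/15871 - 49925/q(-62) = -43030/15871 - 49925/(-13400/9) = -43030*1/15871 - 49925*(-9/13400) = -43030/15871 + 17973/536 = 262185403/8506856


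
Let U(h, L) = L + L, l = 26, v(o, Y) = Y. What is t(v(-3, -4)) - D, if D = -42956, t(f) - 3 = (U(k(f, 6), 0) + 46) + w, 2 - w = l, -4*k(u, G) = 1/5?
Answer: 42981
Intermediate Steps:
k(u, G) = -1/20 (k(u, G) = -¼/5 = -¼*⅕ = -1/20)
U(h, L) = 2*L
w = -24 (w = 2 - 1*26 = 2 - 26 = -24)
t(f) = 25 (t(f) = 3 + ((2*0 + 46) - 24) = 3 + ((0 + 46) - 24) = 3 + (46 - 24) = 3 + 22 = 25)
t(v(-3, -4)) - D = 25 - 1*(-42956) = 25 + 42956 = 42981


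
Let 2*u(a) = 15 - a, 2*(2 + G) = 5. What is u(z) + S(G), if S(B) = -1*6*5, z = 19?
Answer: -32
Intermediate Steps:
G = ½ (G = -2 + (½)*5 = -2 + 5/2 = ½ ≈ 0.50000)
u(a) = 15/2 - a/2 (u(a) = (15 - a)/2 = 15/2 - a/2)
S(B) = -30 (S(B) = -6*5 = -30)
u(z) + S(G) = (15/2 - ½*19) - 30 = (15/2 - 19/2) - 30 = -2 - 30 = -32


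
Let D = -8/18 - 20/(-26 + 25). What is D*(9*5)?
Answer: 880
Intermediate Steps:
D = 176/9 (D = -8*1/18 - 20/(-1) = -4/9 - 20*(-1) = -4/9 + 20 = 176/9 ≈ 19.556)
D*(9*5) = 176*(9*5)/9 = (176/9)*45 = 880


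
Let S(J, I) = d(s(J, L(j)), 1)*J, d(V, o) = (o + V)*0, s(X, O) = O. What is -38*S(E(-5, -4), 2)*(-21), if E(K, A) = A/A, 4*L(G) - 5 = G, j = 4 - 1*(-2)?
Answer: 0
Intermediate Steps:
j = 6 (j = 4 + 2 = 6)
L(G) = 5/4 + G/4
d(V, o) = 0 (d(V, o) = (V + o)*0 = 0)
E(K, A) = 1
S(J, I) = 0 (S(J, I) = 0*J = 0)
-38*S(E(-5, -4), 2)*(-21) = -38*0*(-21) = 0*(-21) = 0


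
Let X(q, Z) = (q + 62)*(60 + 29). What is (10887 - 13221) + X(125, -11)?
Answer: 14309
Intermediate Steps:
X(q, Z) = 5518 + 89*q (X(q, Z) = (62 + q)*89 = 5518 + 89*q)
(10887 - 13221) + X(125, -11) = (10887 - 13221) + (5518 + 89*125) = -2334 + (5518 + 11125) = -2334 + 16643 = 14309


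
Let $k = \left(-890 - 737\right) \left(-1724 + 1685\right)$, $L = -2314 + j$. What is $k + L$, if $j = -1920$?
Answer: $59219$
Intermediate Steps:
$L = -4234$ ($L = -2314 - 1920 = -4234$)
$k = 63453$ ($k = \left(-1627\right) \left(-39\right) = 63453$)
$k + L = 63453 - 4234 = 59219$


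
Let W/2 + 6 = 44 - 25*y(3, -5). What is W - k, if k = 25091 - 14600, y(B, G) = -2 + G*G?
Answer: -11565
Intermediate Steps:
y(B, G) = -2 + G²
k = 10491
W = -1074 (W = -12 + 2*(44 - 25*(-2 + (-5)²)) = -12 + 2*(44 - 25*(-2 + 25)) = -12 + 2*(44 - 25*23) = -12 + 2*(44 - 575) = -12 + 2*(-531) = -12 - 1062 = -1074)
W - k = -1074 - 1*10491 = -1074 - 10491 = -11565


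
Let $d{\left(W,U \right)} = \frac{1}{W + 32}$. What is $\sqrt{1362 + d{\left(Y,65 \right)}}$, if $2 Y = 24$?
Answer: $\frac{\sqrt{659219}}{22} \approx 36.906$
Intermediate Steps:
$Y = 12$ ($Y = \frac{1}{2} \cdot 24 = 12$)
$d{\left(W,U \right)} = \frac{1}{32 + W}$
$\sqrt{1362 + d{\left(Y,65 \right)}} = \sqrt{1362 + \frac{1}{32 + 12}} = \sqrt{1362 + \frac{1}{44}} = \sqrt{\frac{59929}{44}} = \frac{\sqrt{659219}}{22}$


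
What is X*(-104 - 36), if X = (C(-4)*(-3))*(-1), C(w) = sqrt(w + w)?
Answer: -840*I*sqrt(2) ≈ -1187.9*I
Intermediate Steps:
C(w) = sqrt(2)*sqrt(w) (C(w) = sqrt(2*w) = sqrt(2)*sqrt(w))
X = 6*I*sqrt(2) (X = ((sqrt(2)*sqrt(-4))*(-3))*(-1) = ((sqrt(2)*(2*I))*(-3))*(-1) = ((2*I*sqrt(2))*(-3))*(-1) = -6*I*sqrt(2)*(-1) = 6*I*sqrt(2) ≈ 8.4853*I)
X*(-104 - 36) = (6*I*sqrt(2))*(-104 - 36) = (6*I*sqrt(2))*(-140) = -840*I*sqrt(2)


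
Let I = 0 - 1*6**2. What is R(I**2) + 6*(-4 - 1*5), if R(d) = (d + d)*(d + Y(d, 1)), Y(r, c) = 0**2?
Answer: 3359178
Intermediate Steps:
I = -36 (I = 0 - 1*36 = 0 - 36 = -36)
Y(r, c) = 0
R(d) = 2*d**2 (R(d) = (d + d)*(d + 0) = (2*d)*d = 2*d**2)
R(I**2) + 6*(-4 - 1*5) = 2*((-36)**2)**2 + 6*(-4 - 1*5) = 2*1296**2 + 6*(-4 - 5) = 2*1679616 + 6*(-9) = 3359232 - 54 = 3359178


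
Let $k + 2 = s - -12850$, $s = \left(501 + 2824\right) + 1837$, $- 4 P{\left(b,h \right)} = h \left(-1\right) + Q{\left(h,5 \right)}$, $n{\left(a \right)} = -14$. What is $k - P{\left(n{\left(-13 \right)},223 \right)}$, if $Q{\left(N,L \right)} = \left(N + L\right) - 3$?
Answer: $\frac{36021}{2} \approx 18011.0$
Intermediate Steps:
$Q{\left(N,L \right)} = -3 + L + N$ ($Q{\left(N,L \right)} = \left(L + N\right) - 3 = -3 + L + N$)
$P{\left(b,h \right)} = - \frac{1}{2}$ ($P{\left(b,h \right)} = - \frac{h \left(-1\right) + \left(-3 + 5 + h\right)}{4} = - \frac{- h + \left(2 + h\right)}{4} = \left(- \frac{1}{4}\right) 2 = - \frac{1}{2}$)
$s = 5162$ ($s = 3325 + 1837 = 5162$)
$k = 18010$ ($k = -2 + \left(5162 - -12850\right) = -2 + \left(5162 + 12850\right) = -2 + 18012 = 18010$)
$k - P{\left(n{\left(-13 \right)},223 \right)} = 18010 - - \frac{1}{2} = 18010 + \frac{1}{2} = \frac{36021}{2}$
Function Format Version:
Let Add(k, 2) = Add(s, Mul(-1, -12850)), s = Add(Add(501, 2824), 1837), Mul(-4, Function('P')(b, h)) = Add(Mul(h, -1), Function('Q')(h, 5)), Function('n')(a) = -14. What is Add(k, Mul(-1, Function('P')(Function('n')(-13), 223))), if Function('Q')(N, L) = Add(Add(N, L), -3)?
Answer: Rational(36021, 2) ≈ 18011.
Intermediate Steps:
Function('Q')(N, L) = Add(-3, L, N) (Function('Q')(N, L) = Add(Add(L, N), -3) = Add(-3, L, N))
Function('P')(b, h) = Rational(-1, 2) (Function('P')(b, h) = Mul(Rational(-1, 4), Add(Mul(h, -1), Add(-3, 5, h))) = Mul(Rational(-1, 4), Add(Mul(-1, h), Add(2, h))) = Mul(Rational(-1, 4), 2) = Rational(-1, 2))
s = 5162 (s = Add(3325, 1837) = 5162)
k = 18010 (k = Add(-2, Add(5162, Mul(-1, -12850))) = Add(-2, Add(5162, 12850)) = Add(-2, 18012) = 18010)
Add(k, Mul(-1, Function('P')(Function('n')(-13), 223))) = Add(18010, Mul(-1, Rational(-1, 2))) = Add(18010, Rational(1, 2)) = Rational(36021, 2)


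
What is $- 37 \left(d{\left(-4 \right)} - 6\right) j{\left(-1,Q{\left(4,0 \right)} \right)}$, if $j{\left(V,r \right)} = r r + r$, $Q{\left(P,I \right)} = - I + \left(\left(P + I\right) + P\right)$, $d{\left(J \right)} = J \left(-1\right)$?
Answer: $5328$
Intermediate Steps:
$d{\left(J \right)} = - J$
$Q{\left(P,I \right)} = 2 P$ ($Q{\left(P,I \right)} = - I + \left(\left(I + P\right) + P\right) = - I + \left(I + 2 P\right) = 2 P$)
$j{\left(V,r \right)} = r + r^{2}$ ($j{\left(V,r \right)} = r^{2} + r = r + r^{2}$)
$- 37 \left(d{\left(-4 \right)} - 6\right) j{\left(-1,Q{\left(4,0 \right)} \right)} = - 37 \left(\left(-1\right) \left(-4\right) - 6\right) 2 \cdot 4 \left(1 + 2 \cdot 4\right) = - 37 \left(4 - 6\right) 8 \left(1 + 8\right) = \left(-37\right) \left(-2\right) 8 \cdot 9 = 74 \cdot 72 = 5328$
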